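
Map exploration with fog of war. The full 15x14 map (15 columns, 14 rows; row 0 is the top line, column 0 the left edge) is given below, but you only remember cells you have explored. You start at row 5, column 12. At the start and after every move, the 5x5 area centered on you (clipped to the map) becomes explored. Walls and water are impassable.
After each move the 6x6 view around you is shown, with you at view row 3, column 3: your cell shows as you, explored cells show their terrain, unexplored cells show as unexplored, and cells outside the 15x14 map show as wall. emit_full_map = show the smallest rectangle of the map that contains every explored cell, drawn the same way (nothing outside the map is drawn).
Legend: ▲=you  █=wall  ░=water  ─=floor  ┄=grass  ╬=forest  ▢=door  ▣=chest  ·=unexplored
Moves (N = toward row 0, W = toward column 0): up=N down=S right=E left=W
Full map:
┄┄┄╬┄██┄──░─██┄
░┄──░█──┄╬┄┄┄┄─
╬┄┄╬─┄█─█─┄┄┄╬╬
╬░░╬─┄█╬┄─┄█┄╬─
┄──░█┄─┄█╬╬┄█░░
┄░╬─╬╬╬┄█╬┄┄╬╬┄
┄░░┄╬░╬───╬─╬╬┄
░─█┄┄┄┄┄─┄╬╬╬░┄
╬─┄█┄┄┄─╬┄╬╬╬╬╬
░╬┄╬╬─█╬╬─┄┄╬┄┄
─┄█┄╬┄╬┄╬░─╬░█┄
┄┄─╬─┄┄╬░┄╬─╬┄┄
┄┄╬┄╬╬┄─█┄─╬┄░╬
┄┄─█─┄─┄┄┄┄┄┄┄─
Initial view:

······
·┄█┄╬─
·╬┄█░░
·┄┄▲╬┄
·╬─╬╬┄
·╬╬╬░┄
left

······
·─┄█┄╬
·╬╬┄█░
·╬┄▲╬╬
·─╬─╬╬
·┄╬╬╬░

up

······
·─┄┄┄╬
·─┄█┄╬
·╬╬▲█░
·╬┄┄╬╬
·─╬─╬╬

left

······
·█─┄┄┄
·┄─┄█┄
·█╬▲┄█
·█╬┄┄╬
·──╬─╬

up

······
·┄╬┄┄┄
·█─┄┄┄
·┄─▲█┄
·█╬╬┄█
·█╬┄┄╬

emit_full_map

┄╬┄┄┄··
█─┄┄┄╬·
┄─▲█┄╬─
█╬╬┄█░░
█╬┄┄╬╬┄
──╬─╬╬┄
·┄╬╬╬░┄

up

██████
·──░─█
·┄╬┄┄┄
·█─▲┄┄
·┄─┄█┄
·█╬╬┄█

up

██████
██████
·──░─█
·┄╬▲┄┄
·█─┄┄┄
·┄─┄█┄

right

██████
██████
──░─██
┄╬┄▲┄┄
█─┄┄┄╬
┄─┄█┄╬

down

██████
──░─██
┄╬┄┄┄┄
█─┄▲┄╬
┄─┄█┄╬
█╬╬┄█░

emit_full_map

──░─██·
┄╬┄┄┄┄·
█─┄▲┄╬·
┄─┄█┄╬─
█╬╬┄█░░
█╬┄┄╬╬┄
──╬─╬╬┄
·┄╬╬╬░┄

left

██████
·──░─█
·┄╬┄┄┄
·█─▲┄┄
·┄─┄█┄
·█╬╬┄█

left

██████
·┄──░─
·─┄╬┄┄
·─█▲┄┄
·╬┄─┄█
·┄█╬╬┄

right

██████
┄──░─█
─┄╬┄┄┄
─█─▲┄┄
╬┄─┄█┄
┄█╬╬┄█

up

██████
██████
┄──░─█
─┄╬▲┄┄
─█─┄┄┄
╬┄─┄█┄

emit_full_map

┄──░─██·
─┄╬▲┄┄┄·
─█─┄┄┄╬·
╬┄─┄█┄╬─
┄█╬╬┄█░░
·█╬┄┄╬╬┄
·──╬─╬╬┄
··┄╬╬╬░┄


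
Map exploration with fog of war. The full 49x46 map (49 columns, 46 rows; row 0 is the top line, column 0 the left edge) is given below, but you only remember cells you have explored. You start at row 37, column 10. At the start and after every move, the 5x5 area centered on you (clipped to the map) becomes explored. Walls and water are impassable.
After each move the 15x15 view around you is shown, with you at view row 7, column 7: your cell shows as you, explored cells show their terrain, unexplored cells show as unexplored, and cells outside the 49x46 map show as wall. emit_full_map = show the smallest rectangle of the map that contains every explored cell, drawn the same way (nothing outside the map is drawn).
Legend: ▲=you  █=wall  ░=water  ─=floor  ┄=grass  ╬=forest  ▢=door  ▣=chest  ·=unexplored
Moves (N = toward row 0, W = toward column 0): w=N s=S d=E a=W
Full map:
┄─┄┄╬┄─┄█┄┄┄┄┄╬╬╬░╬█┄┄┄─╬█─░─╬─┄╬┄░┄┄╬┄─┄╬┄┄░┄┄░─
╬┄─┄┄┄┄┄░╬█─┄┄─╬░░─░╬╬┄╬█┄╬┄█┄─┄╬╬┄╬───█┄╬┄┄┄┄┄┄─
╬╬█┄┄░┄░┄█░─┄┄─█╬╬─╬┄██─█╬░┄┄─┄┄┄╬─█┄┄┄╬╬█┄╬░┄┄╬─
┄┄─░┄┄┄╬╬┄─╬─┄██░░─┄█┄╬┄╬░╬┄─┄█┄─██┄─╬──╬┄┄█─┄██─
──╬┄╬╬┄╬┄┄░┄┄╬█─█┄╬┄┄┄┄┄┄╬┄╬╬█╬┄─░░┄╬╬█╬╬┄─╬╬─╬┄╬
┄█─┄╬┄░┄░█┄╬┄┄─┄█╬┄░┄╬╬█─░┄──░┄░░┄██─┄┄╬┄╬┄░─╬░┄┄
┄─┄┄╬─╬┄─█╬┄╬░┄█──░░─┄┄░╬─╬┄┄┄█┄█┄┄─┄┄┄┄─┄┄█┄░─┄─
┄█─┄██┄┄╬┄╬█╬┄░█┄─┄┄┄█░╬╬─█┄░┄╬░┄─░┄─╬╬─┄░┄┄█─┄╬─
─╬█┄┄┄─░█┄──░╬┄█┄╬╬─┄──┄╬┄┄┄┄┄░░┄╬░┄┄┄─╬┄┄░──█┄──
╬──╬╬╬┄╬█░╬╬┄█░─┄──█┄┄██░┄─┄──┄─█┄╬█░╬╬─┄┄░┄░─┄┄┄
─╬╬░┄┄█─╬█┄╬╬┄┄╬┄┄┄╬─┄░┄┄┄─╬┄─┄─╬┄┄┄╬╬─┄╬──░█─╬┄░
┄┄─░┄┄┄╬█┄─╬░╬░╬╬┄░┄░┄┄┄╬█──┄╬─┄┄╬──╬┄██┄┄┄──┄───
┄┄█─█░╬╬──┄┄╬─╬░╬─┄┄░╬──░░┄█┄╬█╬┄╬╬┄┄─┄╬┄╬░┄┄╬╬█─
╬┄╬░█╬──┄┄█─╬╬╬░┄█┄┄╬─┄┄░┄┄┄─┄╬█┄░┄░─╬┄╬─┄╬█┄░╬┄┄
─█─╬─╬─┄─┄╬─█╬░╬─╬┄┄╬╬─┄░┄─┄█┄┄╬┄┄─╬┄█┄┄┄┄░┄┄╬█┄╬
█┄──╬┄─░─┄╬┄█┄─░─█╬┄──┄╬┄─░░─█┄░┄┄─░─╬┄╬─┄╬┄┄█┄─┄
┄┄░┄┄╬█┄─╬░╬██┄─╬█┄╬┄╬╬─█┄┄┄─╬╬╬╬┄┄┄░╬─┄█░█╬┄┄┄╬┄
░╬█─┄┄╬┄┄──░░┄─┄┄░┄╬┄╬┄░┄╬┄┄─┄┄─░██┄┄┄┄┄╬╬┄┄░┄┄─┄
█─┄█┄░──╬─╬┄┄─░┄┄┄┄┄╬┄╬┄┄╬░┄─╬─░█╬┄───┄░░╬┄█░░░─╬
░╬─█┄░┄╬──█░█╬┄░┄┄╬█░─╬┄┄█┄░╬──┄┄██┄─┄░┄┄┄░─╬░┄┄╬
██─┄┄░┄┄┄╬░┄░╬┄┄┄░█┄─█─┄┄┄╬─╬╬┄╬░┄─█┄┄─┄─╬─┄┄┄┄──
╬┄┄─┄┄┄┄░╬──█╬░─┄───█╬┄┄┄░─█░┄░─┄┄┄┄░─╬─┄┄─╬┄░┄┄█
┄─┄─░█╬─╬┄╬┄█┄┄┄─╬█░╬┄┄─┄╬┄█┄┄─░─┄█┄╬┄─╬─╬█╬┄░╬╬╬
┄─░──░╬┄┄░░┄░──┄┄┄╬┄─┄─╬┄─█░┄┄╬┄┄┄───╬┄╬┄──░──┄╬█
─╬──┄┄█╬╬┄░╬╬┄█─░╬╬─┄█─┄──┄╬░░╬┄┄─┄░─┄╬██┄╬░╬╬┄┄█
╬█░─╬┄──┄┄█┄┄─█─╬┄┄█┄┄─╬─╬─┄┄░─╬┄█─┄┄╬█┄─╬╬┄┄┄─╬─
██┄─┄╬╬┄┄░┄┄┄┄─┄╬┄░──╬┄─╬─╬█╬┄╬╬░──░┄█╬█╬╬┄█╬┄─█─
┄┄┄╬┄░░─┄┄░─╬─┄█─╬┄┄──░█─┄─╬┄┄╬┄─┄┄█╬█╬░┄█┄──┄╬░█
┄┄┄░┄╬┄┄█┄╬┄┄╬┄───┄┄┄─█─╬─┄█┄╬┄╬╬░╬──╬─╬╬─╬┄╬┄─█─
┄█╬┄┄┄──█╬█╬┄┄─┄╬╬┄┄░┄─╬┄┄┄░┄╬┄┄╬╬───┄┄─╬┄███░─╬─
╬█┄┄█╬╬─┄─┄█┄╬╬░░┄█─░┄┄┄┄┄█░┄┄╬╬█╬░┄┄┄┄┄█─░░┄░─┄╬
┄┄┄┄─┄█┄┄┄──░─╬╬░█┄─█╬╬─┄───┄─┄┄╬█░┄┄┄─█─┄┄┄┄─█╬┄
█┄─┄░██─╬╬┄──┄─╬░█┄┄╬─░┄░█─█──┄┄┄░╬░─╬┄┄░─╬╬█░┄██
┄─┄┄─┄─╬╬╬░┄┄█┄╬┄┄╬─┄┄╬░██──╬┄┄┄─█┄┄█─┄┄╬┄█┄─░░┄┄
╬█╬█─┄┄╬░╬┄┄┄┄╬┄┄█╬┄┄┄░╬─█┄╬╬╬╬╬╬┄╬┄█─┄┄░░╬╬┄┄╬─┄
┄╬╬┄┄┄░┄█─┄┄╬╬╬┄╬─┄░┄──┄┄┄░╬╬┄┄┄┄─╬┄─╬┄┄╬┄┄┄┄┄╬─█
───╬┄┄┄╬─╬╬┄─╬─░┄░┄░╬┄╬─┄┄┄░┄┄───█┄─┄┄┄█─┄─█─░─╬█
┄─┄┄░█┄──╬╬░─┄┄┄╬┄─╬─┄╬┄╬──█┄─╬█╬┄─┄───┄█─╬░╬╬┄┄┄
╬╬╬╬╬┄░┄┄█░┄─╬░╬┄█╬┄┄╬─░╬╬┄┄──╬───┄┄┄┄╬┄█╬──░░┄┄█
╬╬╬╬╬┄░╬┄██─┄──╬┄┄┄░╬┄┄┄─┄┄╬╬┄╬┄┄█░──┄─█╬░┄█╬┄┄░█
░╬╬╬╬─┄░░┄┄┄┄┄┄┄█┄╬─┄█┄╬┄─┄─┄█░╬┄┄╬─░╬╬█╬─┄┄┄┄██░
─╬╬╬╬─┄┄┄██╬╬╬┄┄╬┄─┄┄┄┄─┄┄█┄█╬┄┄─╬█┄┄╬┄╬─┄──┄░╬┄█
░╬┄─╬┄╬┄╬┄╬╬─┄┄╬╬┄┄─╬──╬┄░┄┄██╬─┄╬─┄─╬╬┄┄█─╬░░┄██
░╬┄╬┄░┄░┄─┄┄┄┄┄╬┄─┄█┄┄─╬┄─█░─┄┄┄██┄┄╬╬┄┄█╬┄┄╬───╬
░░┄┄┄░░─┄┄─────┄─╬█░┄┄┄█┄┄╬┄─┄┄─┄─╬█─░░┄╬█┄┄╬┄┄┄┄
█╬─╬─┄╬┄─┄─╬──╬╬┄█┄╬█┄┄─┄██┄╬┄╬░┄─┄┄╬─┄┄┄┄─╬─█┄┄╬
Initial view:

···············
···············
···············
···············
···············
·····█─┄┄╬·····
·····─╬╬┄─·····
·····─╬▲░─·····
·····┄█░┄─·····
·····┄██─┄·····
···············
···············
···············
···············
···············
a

···············
···············
···············
···············
···············
·····┄█─┄┄╬····
·····╬─╬╬┄─····
·····──▲╬░─····
·····┄┄█░┄─····
·····╬┄██─┄····
···············
···············
···············
···············
···············

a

···············
···············
···············
···············
···············
·····░┄█─┄┄╬···
·····┄╬─╬╬┄─···
·····┄─▲╬╬░─···
·····░┄┄█░┄─···
·····░╬┄██─┄···
···············
···············
···············
···············
···············

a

···············
···············
···············
···············
···············
·····┄░┄█─┄┄╬··
·····┄┄╬─╬╬┄─··
·····█┄▲─╬╬░─··
·····┄░┄┄█░┄─··
·····┄░╬┄██─┄··
···············
···············
···············
···············
···············

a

█··············
█··············
█··············
█··············
█··············
█····┄┄░┄█─┄┄╬·
█····┄┄┄╬─╬╬┄─·
█····░█▲──╬╬░─·
█····╬┄░┄┄█░┄─·
█····╬┄░╬┄██─┄·
█··············
█··············
█··············
█··············
█··············

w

█··············
█··············
█··············
█··············
█··············
█····─┄┄╬░·····
█····┄┄░┄█─┄┄╬·
█····┄┄▲╬─╬╬┄─·
█····░█┄──╬╬░─·
█····╬┄░┄┄█░┄─·
█····╬┄░╬┄██─┄·
█··············
█··············
█··············
█··············

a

██·············
██·············
██·············
██·············
██·············
██···█─┄┄╬░····
██···┄┄┄░┄█─┄┄╬
██···╬┄▲┄╬─╬╬┄─
██···┄░█┄──╬╬░─
██···╬╬┄░┄┄█░┄─
██····╬┄░╬┄██─┄
██·············
██·············
██·············
██·············

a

███············
███············
███············
███············
███············
███··╬█─┄┄╬░···
███··╬┄┄┄░┄█─┄┄
███··─╬▲┄┄╬─╬╬┄
███··┄┄░█┄──╬╬░
███··╬╬╬┄░┄┄█░┄
███····╬┄░╬┄██─
███············
███············
███············
███············

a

████···········
████···········
████···········
████···········
████···········
████·█╬█─┄┄╬░··
████·╬╬┄┄┄░┄█─┄
████·──▲┄┄┄╬─╬╬
████·─┄┄░█┄──╬╬
████·╬╬╬╬┄░┄┄█░
████····╬┄░╬┄██
████···········
████···········
████···········
████···········

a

█████··········
█████··········
█████··········
█████··········
█████··········
█████╬█╬█─┄┄╬░·
█████┄╬╬┄┄┄░┄█─
█████──▲╬┄┄┄╬─╬
█████┄─┄┄░█┄──╬
█████╬╬╬╬╬┄░┄┄█
█████····╬┄░╬┄█
█████··········
█████··········
█████··········
█████··········

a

██████·········
██████·········
██████·········
██████·········
██████·········
██████╬█╬█─┄┄╬░
██████┄╬╬┄┄┄░┄█
██████─▲─╬┄┄┄╬─
██████┄─┄┄░█┄──
██████╬╬╬╬╬┄░┄┄
██████····╬┄░╬┄
██████·········
██████·········
██████·········
██████·········

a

███████········
███████········
███████········
███████········
███████········
███████╬█╬█─┄┄╬
███████┄╬╬┄┄┄░┄
███████▲──╬┄┄┄╬
███████┄─┄┄░█┄─
███████╬╬╬╬╬┄░┄
███████····╬┄░╬
███████········
███████········
███████········
███████········

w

███████········
███████········
███████········
███████········
███████········
███████┄─┄·····
███████╬█╬█─┄┄╬
███████▲╬╬┄┄┄░┄
███████───╬┄┄┄╬
███████┄─┄┄░█┄─
███████╬╬╬╬╬┄░┄
███████····╬┄░╬
███████········
███████········
███████········

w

███████········
███████········
███████········
███████········
███████········
████████┄─·····
███████┄─┄·····
███████▲█╬█─┄┄╬
███████┄╬╬┄┄┄░┄
███████───╬┄┄┄╬
███████┄─┄┄░█┄─
███████╬╬╬╬╬┄░┄
███████····╬┄░╬
███████········
███████········

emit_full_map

█┄─··········
┄─┄··········
▲█╬█─┄┄╬░····
┄╬╬┄┄┄░┄█─┄┄╬
───╬┄┄┄╬─╬╬┄─
┄─┄┄░█┄──╬╬░─
╬╬╬╬╬┄░┄┄█░┄─
····╬┄░╬┄██─┄


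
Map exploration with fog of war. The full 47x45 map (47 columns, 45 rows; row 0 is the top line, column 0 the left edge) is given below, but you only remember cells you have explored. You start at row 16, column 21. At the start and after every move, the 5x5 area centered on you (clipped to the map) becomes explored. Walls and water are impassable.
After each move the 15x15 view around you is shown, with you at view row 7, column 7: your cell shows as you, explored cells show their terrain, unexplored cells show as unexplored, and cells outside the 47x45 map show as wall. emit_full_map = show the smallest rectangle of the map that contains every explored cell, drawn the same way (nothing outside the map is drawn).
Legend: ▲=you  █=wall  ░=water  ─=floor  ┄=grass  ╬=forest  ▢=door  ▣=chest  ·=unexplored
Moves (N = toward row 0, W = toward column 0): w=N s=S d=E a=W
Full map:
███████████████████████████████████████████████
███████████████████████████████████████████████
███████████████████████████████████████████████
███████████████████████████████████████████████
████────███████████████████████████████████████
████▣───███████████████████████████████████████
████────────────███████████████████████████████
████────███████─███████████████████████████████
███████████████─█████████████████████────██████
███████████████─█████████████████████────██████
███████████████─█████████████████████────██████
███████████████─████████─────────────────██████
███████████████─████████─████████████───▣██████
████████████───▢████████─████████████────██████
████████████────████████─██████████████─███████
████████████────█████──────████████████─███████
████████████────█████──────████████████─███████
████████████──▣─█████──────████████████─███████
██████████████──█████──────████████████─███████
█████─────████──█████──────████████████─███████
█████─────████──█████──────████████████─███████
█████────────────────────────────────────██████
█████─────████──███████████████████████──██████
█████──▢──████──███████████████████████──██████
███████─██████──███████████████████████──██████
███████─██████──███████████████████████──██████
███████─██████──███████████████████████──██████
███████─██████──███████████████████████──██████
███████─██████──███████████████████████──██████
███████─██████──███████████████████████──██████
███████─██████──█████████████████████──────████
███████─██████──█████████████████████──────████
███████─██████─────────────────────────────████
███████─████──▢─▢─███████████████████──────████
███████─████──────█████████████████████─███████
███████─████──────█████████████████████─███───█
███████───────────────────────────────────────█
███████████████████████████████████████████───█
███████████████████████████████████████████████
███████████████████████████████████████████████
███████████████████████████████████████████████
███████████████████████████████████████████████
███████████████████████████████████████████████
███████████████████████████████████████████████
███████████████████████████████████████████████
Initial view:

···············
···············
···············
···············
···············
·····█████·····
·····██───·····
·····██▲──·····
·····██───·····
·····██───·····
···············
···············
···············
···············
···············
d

···············
···············
···············
···············
···············
····█████─·····
····██────·····
····██─▲──·····
····██────·····
····██────·····
···············
···············
···············
···············
···············

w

···············
···············
···············
···············
···············
·····████─·····
····█████─·····
····██─▲──·····
····██────·····
····██────·····
····██────·····
···············
···············
···············
···············

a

···············
···············
···············
···············
···············
·····█████─····
·····█████─····
·····██▲───····
·····██────····
·····██────····
·····██────····
···············
···············
···············
···············

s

···············
···············
···············
···············
·····█████─····
·····█████─····
·····██────····
·····██▲───····
·····██────····
·····██────····
···············
···············
···············
···············
···············

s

···············
···············
···············
·····█████─····
·····█████─····
·····██────····
·····██────····
·····██▲───····
·····██────····
·····██───·····
···············
···············
···············
···············
···············

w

···············
···············
···············
···············
·····█████─····
·····█████─····
·····██────····
·····██▲───····
·····██────····
·····██────····
·····██───·····
···············
···············
···············
···············

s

···············
···············
···············
·····█████─····
·····█████─····
·····██────····
·····██────····
·····██▲───····
·····██────····
·····██───·····
···············
···············
···············
···············
···············

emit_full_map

█████─
█████─
██────
██────
██▲───
██────
██───·

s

···············
···············
·····█████─····
·····█████─····
·····██────····
·····██────····
·····██────····
·····██▲───····
·····██───·····
·····██───·····
···············
···············
···············
···············
···············

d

···············
···············
····█████─·····
····█████─·····
····██────·····
····██────·····
····██────·····
····██─▲──·····
····██────·····
····██────·····
···············
···············
···············
···············
···············

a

···············
···············
·····█████─····
·····█████─····
·····██────····
·····██────····
·····██────····
·····██▲───····
·····██────····
·····██────····
···············
···············
···············
···············
···············

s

···············
·····█████─····
·····█████─····
·····██────····
·····██────····
·····██────····
·····██────····
·····██▲───····
·····██────····
·····─────·····
···············
···············
···············
···············
···············

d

···············
····█████─·····
····█████─·····
····██────·····
····██────·····
····██────·····
····██────·····
····██─▲──·····
····██────·····
····──────·····
···············
···············
···············
···············
···············

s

····█████─·····
····█████─·····
····██────·····
····██────·····
····██────·····
····██────·····
····██────·····
····██─▲──·····
····──────·····
·····█████·····
···············
···············
···············
···············
···············

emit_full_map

█████─
█████─
██────
██────
██────
██────
██────
██─▲──
──────
·█████


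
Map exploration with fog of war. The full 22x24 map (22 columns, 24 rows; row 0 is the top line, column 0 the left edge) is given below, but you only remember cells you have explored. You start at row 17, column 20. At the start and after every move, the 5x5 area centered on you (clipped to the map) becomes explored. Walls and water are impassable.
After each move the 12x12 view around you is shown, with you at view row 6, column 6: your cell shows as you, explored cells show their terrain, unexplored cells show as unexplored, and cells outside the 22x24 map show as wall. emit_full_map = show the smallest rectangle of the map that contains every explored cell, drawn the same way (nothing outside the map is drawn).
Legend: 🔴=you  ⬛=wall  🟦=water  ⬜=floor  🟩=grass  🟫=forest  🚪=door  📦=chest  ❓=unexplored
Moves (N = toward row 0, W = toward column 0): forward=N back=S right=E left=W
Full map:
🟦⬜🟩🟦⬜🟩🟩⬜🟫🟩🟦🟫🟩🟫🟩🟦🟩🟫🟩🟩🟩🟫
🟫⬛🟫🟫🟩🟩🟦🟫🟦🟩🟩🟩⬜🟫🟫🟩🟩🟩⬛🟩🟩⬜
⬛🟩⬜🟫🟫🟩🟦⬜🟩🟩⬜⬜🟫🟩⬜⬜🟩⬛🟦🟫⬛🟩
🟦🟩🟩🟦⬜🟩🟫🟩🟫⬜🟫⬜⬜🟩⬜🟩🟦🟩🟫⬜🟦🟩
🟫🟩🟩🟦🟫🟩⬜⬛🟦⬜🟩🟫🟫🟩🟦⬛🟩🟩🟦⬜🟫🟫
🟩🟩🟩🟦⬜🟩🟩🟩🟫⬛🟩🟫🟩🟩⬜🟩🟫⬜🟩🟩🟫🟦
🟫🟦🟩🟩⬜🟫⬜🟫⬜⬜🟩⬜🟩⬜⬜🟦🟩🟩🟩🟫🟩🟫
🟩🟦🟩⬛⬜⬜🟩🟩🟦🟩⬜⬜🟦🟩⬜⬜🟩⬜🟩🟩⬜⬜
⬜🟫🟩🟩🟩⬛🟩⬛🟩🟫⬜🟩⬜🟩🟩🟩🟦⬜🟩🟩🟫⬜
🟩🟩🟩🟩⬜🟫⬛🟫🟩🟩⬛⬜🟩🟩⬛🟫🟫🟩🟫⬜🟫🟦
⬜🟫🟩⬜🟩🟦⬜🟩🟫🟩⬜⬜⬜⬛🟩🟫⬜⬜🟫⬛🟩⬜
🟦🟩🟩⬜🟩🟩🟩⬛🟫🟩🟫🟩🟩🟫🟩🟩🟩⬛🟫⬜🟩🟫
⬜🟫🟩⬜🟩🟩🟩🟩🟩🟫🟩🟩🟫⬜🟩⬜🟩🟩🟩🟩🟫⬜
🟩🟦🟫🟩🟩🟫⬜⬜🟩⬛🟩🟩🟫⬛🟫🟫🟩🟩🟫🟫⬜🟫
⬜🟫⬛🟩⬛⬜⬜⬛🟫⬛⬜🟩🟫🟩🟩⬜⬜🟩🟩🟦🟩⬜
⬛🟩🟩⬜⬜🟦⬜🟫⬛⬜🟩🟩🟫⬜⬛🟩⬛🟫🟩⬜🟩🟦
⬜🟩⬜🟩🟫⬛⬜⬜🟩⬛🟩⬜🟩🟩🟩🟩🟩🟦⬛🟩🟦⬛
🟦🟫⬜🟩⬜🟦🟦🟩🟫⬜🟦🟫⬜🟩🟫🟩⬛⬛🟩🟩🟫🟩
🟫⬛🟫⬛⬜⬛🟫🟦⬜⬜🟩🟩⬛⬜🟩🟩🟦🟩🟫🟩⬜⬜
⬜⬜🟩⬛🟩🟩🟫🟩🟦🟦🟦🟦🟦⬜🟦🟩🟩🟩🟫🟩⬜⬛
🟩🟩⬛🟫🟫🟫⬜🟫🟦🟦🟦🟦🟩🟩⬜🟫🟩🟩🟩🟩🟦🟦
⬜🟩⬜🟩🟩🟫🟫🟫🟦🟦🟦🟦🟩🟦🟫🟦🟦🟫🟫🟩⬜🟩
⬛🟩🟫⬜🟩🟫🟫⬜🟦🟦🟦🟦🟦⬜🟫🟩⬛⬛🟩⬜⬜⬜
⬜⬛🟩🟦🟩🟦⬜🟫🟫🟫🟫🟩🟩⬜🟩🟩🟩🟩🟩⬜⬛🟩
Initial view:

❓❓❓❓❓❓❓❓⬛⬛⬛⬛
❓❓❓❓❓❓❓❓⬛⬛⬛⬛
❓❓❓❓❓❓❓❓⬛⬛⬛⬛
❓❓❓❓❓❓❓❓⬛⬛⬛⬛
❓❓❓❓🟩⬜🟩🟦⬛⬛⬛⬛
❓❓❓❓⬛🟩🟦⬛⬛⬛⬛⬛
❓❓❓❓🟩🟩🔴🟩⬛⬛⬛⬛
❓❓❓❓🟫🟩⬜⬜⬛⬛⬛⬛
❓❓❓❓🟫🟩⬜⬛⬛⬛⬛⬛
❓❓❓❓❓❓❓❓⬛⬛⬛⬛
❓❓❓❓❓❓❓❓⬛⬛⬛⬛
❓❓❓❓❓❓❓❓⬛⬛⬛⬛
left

❓❓❓❓❓❓❓❓❓⬛⬛⬛
❓❓❓❓❓❓❓❓❓⬛⬛⬛
❓❓❓❓❓❓❓❓❓⬛⬛⬛
❓❓❓❓❓❓❓❓❓⬛⬛⬛
❓❓❓❓🟫🟩⬜🟩🟦⬛⬛⬛
❓❓❓❓🟦⬛🟩🟦⬛⬛⬛⬛
❓❓❓❓⬛🟩🔴🟫🟩⬛⬛⬛
❓❓❓❓🟩🟫🟩⬜⬜⬛⬛⬛
❓❓❓❓🟩🟫🟩⬜⬛⬛⬛⬛
❓❓❓❓❓❓❓❓❓⬛⬛⬛
❓❓❓❓❓❓❓❓❓⬛⬛⬛
❓❓❓❓❓❓❓❓❓⬛⬛⬛

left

❓❓❓❓❓❓❓❓❓❓⬛⬛
❓❓❓❓❓❓❓❓❓❓⬛⬛
❓❓❓❓❓❓❓❓❓❓⬛⬛
❓❓❓❓❓❓❓❓❓❓⬛⬛
❓❓❓❓⬛🟫🟩⬜🟩🟦⬛⬛
❓❓❓❓🟩🟦⬛🟩🟦⬛⬛⬛
❓❓❓❓⬛⬛🔴🟩🟫🟩⬛⬛
❓❓❓❓🟦🟩🟫🟩⬜⬜⬛⬛
❓❓❓❓🟩🟩🟫🟩⬜⬛⬛⬛
❓❓❓❓❓❓❓❓❓❓⬛⬛
❓❓❓❓❓❓❓❓❓❓⬛⬛
❓❓❓❓❓❓❓❓❓❓⬛⬛

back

❓❓❓❓❓❓❓❓❓❓⬛⬛
❓❓❓❓❓❓❓❓❓❓⬛⬛
❓❓❓❓❓❓❓❓❓❓⬛⬛
❓❓❓❓⬛🟫🟩⬜🟩🟦⬛⬛
❓❓❓❓🟩🟦⬛🟩🟦⬛⬛⬛
❓❓❓❓⬛⬛🟩🟩🟫🟩⬛⬛
❓❓❓❓🟦🟩🔴🟩⬜⬜⬛⬛
❓❓❓❓🟩🟩🟫🟩⬜⬛⬛⬛
❓❓❓❓🟩🟩🟩🟩🟦❓⬛⬛
❓❓❓❓❓❓❓❓❓❓⬛⬛
❓❓❓❓❓❓❓❓❓❓⬛⬛
❓❓❓❓❓❓❓❓❓❓⬛⬛

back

❓❓❓❓❓❓❓❓❓❓⬛⬛
❓❓❓❓❓❓❓❓❓❓⬛⬛
❓❓❓❓⬛🟫🟩⬜🟩🟦⬛⬛
❓❓❓❓🟩🟦⬛🟩🟦⬛⬛⬛
❓❓❓❓⬛⬛🟩🟩🟫🟩⬛⬛
❓❓❓❓🟦🟩🟫🟩⬜⬜⬛⬛
❓❓❓❓🟩🟩🔴🟩⬜⬛⬛⬛
❓❓❓❓🟩🟩🟩🟩🟦❓⬛⬛
❓❓❓❓🟦🟫🟫🟩⬜❓⬛⬛
❓❓❓❓❓❓❓❓❓❓⬛⬛
❓❓❓❓❓❓❓❓❓❓⬛⬛
⬛⬛⬛⬛⬛⬛⬛⬛⬛⬛⬛⬛

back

❓❓❓❓❓❓❓❓❓❓⬛⬛
❓❓❓❓⬛🟫🟩⬜🟩🟦⬛⬛
❓❓❓❓🟩🟦⬛🟩🟦⬛⬛⬛
❓❓❓❓⬛⬛🟩🟩🟫🟩⬛⬛
❓❓❓❓🟦🟩🟫🟩⬜⬜⬛⬛
❓❓❓❓🟩🟩🟫🟩⬜⬛⬛⬛
❓❓❓❓🟩🟩🔴🟩🟦❓⬛⬛
❓❓❓❓🟦🟫🟫🟩⬜❓⬛⬛
❓❓❓❓⬛⬛🟩⬜⬜❓⬛⬛
❓❓❓❓❓❓❓❓❓❓⬛⬛
⬛⬛⬛⬛⬛⬛⬛⬛⬛⬛⬛⬛
⬛⬛⬛⬛⬛⬛⬛⬛⬛⬛⬛⬛

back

❓❓❓❓⬛🟫🟩⬜🟩🟦⬛⬛
❓❓❓❓🟩🟦⬛🟩🟦⬛⬛⬛
❓❓❓❓⬛⬛🟩🟩🟫🟩⬛⬛
❓❓❓❓🟦🟩🟫🟩⬜⬜⬛⬛
❓❓❓❓🟩🟩🟫🟩⬜⬛⬛⬛
❓❓❓❓🟩🟩🟩🟩🟦❓⬛⬛
❓❓❓❓🟦🟫🔴🟩⬜❓⬛⬛
❓❓❓❓⬛⬛🟩⬜⬜❓⬛⬛
❓❓❓❓🟩🟩🟩⬜⬛❓⬛⬛
⬛⬛⬛⬛⬛⬛⬛⬛⬛⬛⬛⬛
⬛⬛⬛⬛⬛⬛⬛⬛⬛⬛⬛⬛
⬛⬛⬛⬛⬛⬛⬛⬛⬛⬛⬛⬛

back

❓❓❓❓🟩🟦⬛🟩🟦⬛⬛⬛
❓❓❓❓⬛⬛🟩🟩🟫🟩⬛⬛
❓❓❓❓🟦🟩🟫🟩⬜⬜⬛⬛
❓❓❓❓🟩🟩🟫🟩⬜⬛⬛⬛
❓❓❓❓🟩🟩🟩🟩🟦❓⬛⬛
❓❓❓❓🟦🟫🟫🟩⬜❓⬛⬛
❓❓❓❓⬛⬛🔴⬜⬜❓⬛⬛
❓❓❓❓🟩🟩🟩⬜⬛❓⬛⬛
⬛⬛⬛⬛⬛⬛⬛⬛⬛⬛⬛⬛
⬛⬛⬛⬛⬛⬛⬛⬛⬛⬛⬛⬛
⬛⬛⬛⬛⬛⬛⬛⬛⬛⬛⬛⬛
⬛⬛⬛⬛⬛⬛⬛⬛⬛⬛⬛⬛

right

❓❓❓🟩🟦⬛🟩🟦⬛⬛⬛⬛
❓❓❓⬛⬛🟩🟩🟫🟩⬛⬛⬛
❓❓❓🟦🟩🟫🟩⬜⬜⬛⬛⬛
❓❓❓🟩🟩🟫🟩⬜⬛⬛⬛⬛
❓❓❓🟩🟩🟩🟩🟦🟦⬛⬛⬛
❓❓❓🟦🟫🟫🟩⬜🟩⬛⬛⬛
❓❓❓⬛⬛🟩🔴⬜⬜⬛⬛⬛
❓❓❓🟩🟩🟩⬜⬛🟩⬛⬛⬛
⬛⬛⬛⬛⬛⬛⬛⬛⬛⬛⬛⬛
⬛⬛⬛⬛⬛⬛⬛⬛⬛⬛⬛⬛
⬛⬛⬛⬛⬛⬛⬛⬛⬛⬛⬛⬛
⬛⬛⬛⬛⬛⬛⬛⬛⬛⬛⬛⬛

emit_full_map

⬛🟫🟩⬜🟩🟦
🟩🟦⬛🟩🟦⬛
⬛⬛🟩🟩🟫🟩
🟦🟩🟫🟩⬜⬜
🟩🟩🟫🟩⬜⬛
🟩🟩🟩🟩🟦🟦
🟦🟫🟫🟩⬜🟩
⬛⬛🟩🔴⬜⬜
🟩🟩🟩⬜⬛🟩

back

❓❓❓⬛⬛🟩🟩🟫🟩⬛⬛⬛
❓❓❓🟦🟩🟫🟩⬜⬜⬛⬛⬛
❓❓❓🟩🟩🟫🟩⬜⬛⬛⬛⬛
❓❓❓🟩🟩🟩🟩🟦🟦⬛⬛⬛
❓❓❓🟦🟫🟫🟩⬜🟩⬛⬛⬛
❓❓❓⬛⬛🟩⬜⬜⬜⬛⬛⬛
❓❓❓🟩🟩🟩🔴⬛🟩⬛⬛⬛
⬛⬛⬛⬛⬛⬛⬛⬛⬛⬛⬛⬛
⬛⬛⬛⬛⬛⬛⬛⬛⬛⬛⬛⬛
⬛⬛⬛⬛⬛⬛⬛⬛⬛⬛⬛⬛
⬛⬛⬛⬛⬛⬛⬛⬛⬛⬛⬛⬛
⬛⬛⬛⬛⬛⬛⬛⬛⬛⬛⬛⬛

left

❓❓❓❓⬛⬛🟩🟩🟫🟩⬛⬛
❓❓❓❓🟦🟩🟫🟩⬜⬜⬛⬛
❓❓❓❓🟩🟩🟫🟩⬜⬛⬛⬛
❓❓❓❓🟩🟩🟩🟩🟦🟦⬛⬛
❓❓❓❓🟦🟫🟫🟩⬜🟩⬛⬛
❓❓❓❓⬛⬛🟩⬜⬜⬜⬛⬛
❓❓❓❓🟩🟩🔴⬜⬛🟩⬛⬛
⬛⬛⬛⬛⬛⬛⬛⬛⬛⬛⬛⬛
⬛⬛⬛⬛⬛⬛⬛⬛⬛⬛⬛⬛
⬛⬛⬛⬛⬛⬛⬛⬛⬛⬛⬛⬛
⬛⬛⬛⬛⬛⬛⬛⬛⬛⬛⬛⬛
⬛⬛⬛⬛⬛⬛⬛⬛⬛⬛⬛⬛

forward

❓❓❓❓🟩🟦⬛🟩🟦⬛⬛⬛
❓❓❓❓⬛⬛🟩🟩🟫🟩⬛⬛
❓❓❓❓🟦🟩🟫🟩⬜⬜⬛⬛
❓❓❓❓🟩🟩🟫🟩⬜⬛⬛⬛
❓❓❓❓🟩🟩🟩🟩🟦🟦⬛⬛
❓❓❓❓🟦🟫🟫🟩⬜🟩⬛⬛
❓❓❓❓⬛⬛🔴⬜⬜⬜⬛⬛
❓❓❓❓🟩🟩🟩⬜⬛🟩⬛⬛
⬛⬛⬛⬛⬛⬛⬛⬛⬛⬛⬛⬛
⬛⬛⬛⬛⬛⬛⬛⬛⬛⬛⬛⬛
⬛⬛⬛⬛⬛⬛⬛⬛⬛⬛⬛⬛
⬛⬛⬛⬛⬛⬛⬛⬛⬛⬛⬛⬛

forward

❓❓❓❓⬛🟫🟩⬜🟩🟦⬛⬛
❓❓❓❓🟩🟦⬛🟩🟦⬛⬛⬛
❓❓❓❓⬛⬛🟩🟩🟫🟩⬛⬛
❓❓❓❓🟦🟩🟫🟩⬜⬜⬛⬛
❓❓❓❓🟩🟩🟫🟩⬜⬛⬛⬛
❓❓❓❓🟩🟩🟩🟩🟦🟦⬛⬛
❓❓❓❓🟦🟫🔴🟩⬜🟩⬛⬛
❓❓❓❓⬛⬛🟩⬜⬜⬜⬛⬛
❓❓❓❓🟩🟩🟩⬜⬛🟩⬛⬛
⬛⬛⬛⬛⬛⬛⬛⬛⬛⬛⬛⬛
⬛⬛⬛⬛⬛⬛⬛⬛⬛⬛⬛⬛
⬛⬛⬛⬛⬛⬛⬛⬛⬛⬛⬛⬛

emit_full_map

⬛🟫🟩⬜🟩🟦
🟩🟦⬛🟩🟦⬛
⬛⬛🟩🟩🟫🟩
🟦🟩🟫🟩⬜⬜
🟩🟩🟫🟩⬜⬛
🟩🟩🟩🟩🟦🟦
🟦🟫🔴🟩⬜🟩
⬛⬛🟩⬜⬜⬜
🟩🟩🟩⬜⬛🟩

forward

❓❓❓❓❓❓❓❓❓❓⬛⬛
❓❓❓❓⬛🟫🟩⬜🟩🟦⬛⬛
❓❓❓❓🟩🟦⬛🟩🟦⬛⬛⬛
❓❓❓❓⬛⬛🟩🟩🟫🟩⬛⬛
❓❓❓❓🟦🟩🟫🟩⬜⬜⬛⬛
❓❓❓❓🟩🟩🟫🟩⬜⬛⬛⬛
❓❓❓❓🟩🟩🔴🟩🟦🟦⬛⬛
❓❓❓❓🟦🟫🟫🟩⬜🟩⬛⬛
❓❓❓❓⬛⬛🟩⬜⬜⬜⬛⬛
❓❓❓❓🟩🟩🟩⬜⬛🟩⬛⬛
⬛⬛⬛⬛⬛⬛⬛⬛⬛⬛⬛⬛
⬛⬛⬛⬛⬛⬛⬛⬛⬛⬛⬛⬛

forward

❓❓❓❓❓❓❓❓❓❓⬛⬛
❓❓❓❓❓❓❓❓❓❓⬛⬛
❓❓❓❓⬛🟫🟩⬜🟩🟦⬛⬛
❓❓❓❓🟩🟦⬛🟩🟦⬛⬛⬛
❓❓❓❓⬛⬛🟩🟩🟫🟩⬛⬛
❓❓❓❓🟦🟩🟫🟩⬜⬜⬛⬛
❓❓❓❓🟩🟩🔴🟩⬜⬛⬛⬛
❓❓❓❓🟩🟩🟩🟩🟦🟦⬛⬛
❓❓❓❓🟦🟫🟫🟩⬜🟩⬛⬛
❓❓❓❓⬛⬛🟩⬜⬜⬜⬛⬛
❓❓❓❓🟩🟩🟩⬜⬛🟩⬛⬛
⬛⬛⬛⬛⬛⬛⬛⬛⬛⬛⬛⬛

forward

❓❓❓❓❓❓❓❓❓❓⬛⬛
❓❓❓❓❓❓❓❓❓❓⬛⬛
❓❓❓❓❓❓❓❓❓❓⬛⬛
❓❓❓❓⬛🟫🟩⬜🟩🟦⬛⬛
❓❓❓❓🟩🟦⬛🟩🟦⬛⬛⬛
❓❓❓❓⬛⬛🟩🟩🟫🟩⬛⬛
❓❓❓❓🟦🟩🔴🟩⬜⬜⬛⬛
❓❓❓❓🟩🟩🟫🟩⬜⬛⬛⬛
❓❓❓❓🟩🟩🟩🟩🟦🟦⬛⬛
❓❓❓❓🟦🟫🟫🟩⬜🟩⬛⬛
❓❓❓❓⬛⬛🟩⬜⬜⬜⬛⬛
❓❓❓❓🟩🟩🟩⬜⬛🟩⬛⬛

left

❓❓❓❓❓❓❓❓❓❓❓⬛
❓❓❓❓❓❓❓❓❓❓❓⬛
❓❓❓❓❓❓❓❓❓❓❓⬛
❓❓❓❓❓⬛🟫🟩⬜🟩🟦⬛
❓❓❓❓🟩🟩🟦⬛🟩🟦⬛⬛
❓❓❓❓🟩⬛⬛🟩🟩🟫🟩⬛
❓❓❓❓🟩🟦🔴🟫🟩⬜⬜⬛
❓❓❓❓🟩🟩🟩🟫🟩⬜⬛⬛
❓❓❓❓🟫🟩🟩🟩🟩🟦🟦⬛
❓❓❓❓❓🟦🟫🟫🟩⬜🟩⬛
❓❓❓❓❓⬛⬛🟩⬜⬜⬜⬛
❓❓❓❓❓🟩🟩🟩⬜⬛🟩⬛

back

❓❓❓❓❓❓❓❓❓❓❓⬛
❓❓❓❓❓❓❓❓❓❓❓⬛
❓❓❓❓❓⬛🟫🟩⬜🟩🟦⬛
❓❓❓❓🟩🟩🟦⬛🟩🟦⬛⬛
❓❓❓❓🟩⬛⬛🟩🟩🟫🟩⬛
❓❓❓❓🟩🟦🟩🟫🟩⬜⬜⬛
❓❓❓❓🟩🟩🔴🟫🟩⬜⬛⬛
❓❓❓❓🟫🟩🟩🟩🟩🟦🟦⬛
❓❓❓❓🟦🟦🟫🟫🟩⬜🟩⬛
❓❓❓❓❓⬛⬛🟩⬜⬜⬜⬛
❓❓❓❓❓🟩🟩🟩⬜⬛🟩⬛
⬛⬛⬛⬛⬛⬛⬛⬛⬛⬛⬛⬛

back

❓❓❓❓❓❓❓❓❓❓❓⬛
❓❓❓❓❓⬛🟫🟩⬜🟩🟦⬛
❓❓❓❓🟩🟩🟦⬛🟩🟦⬛⬛
❓❓❓❓🟩⬛⬛🟩🟩🟫🟩⬛
❓❓❓❓🟩🟦🟩🟫🟩⬜⬜⬛
❓❓❓❓🟩🟩🟩🟫🟩⬜⬛⬛
❓❓❓❓🟫🟩🔴🟩🟩🟦🟦⬛
❓❓❓❓🟦🟦🟫🟫🟩⬜🟩⬛
❓❓❓❓🟩⬛⬛🟩⬜⬜⬜⬛
❓❓❓❓❓🟩🟩🟩⬜⬛🟩⬛
⬛⬛⬛⬛⬛⬛⬛⬛⬛⬛⬛⬛
⬛⬛⬛⬛⬛⬛⬛⬛⬛⬛⬛⬛

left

❓❓❓❓❓❓❓❓❓❓❓❓
❓❓❓❓❓❓⬛🟫🟩⬜🟩🟦
❓❓❓❓❓🟩🟩🟦⬛🟩🟦⬛
❓❓❓❓❓🟩⬛⬛🟩🟩🟫🟩
❓❓❓❓🟩🟩🟦🟩🟫🟩⬜⬜
❓❓❓❓🟦🟩🟩🟩🟫🟩⬜⬛
❓❓❓❓⬜🟫🔴🟩🟩🟩🟦🟦
❓❓❓❓🟫🟦🟦🟫🟫🟩⬜🟩
❓❓❓❓🟫🟩⬛⬛🟩⬜⬜⬜
❓❓❓❓❓❓🟩🟩🟩⬜⬛🟩
⬛⬛⬛⬛⬛⬛⬛⬛⬛⬛⬛⬛
⬛⬛⬛⬛⬛⬛⬛⬛⬛⬛⬛⬛

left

❓❓❓❓❓❓❓❓❓❓❓❓
❓❓❓❓❓❓❓⬛🟫🟩⬜🟩
❓❓❓❓❓❓🟩🟩🟦⬛🟩🟦
❓❓❓❓❓❓🟩⬛⬛🟩🟩🟫
❓❓❓❓⬜🟩🟩🟦🟩🟫🟩⬜
❓❓❓❓⬜🟦🟩🟩🟩🟫🟩⬜
❓❓❓❓🟩⬜🔴🟩🟩🟩🟩🟦
❓❓❓❓🟦🟫🟦🟦🟫🟫🟩⬜
❓❓❓❓⬜🟫🟩⬛⬛🟩⬜⬜
❓❓❓❓❓❓❓🟩🟩🟩⬜⬛
⬛⬛⬛⬛⬛⬛⬛⬛⬛⬛⬛⬛
⬛⬛⬛⬛⬛⬛⬛⬛⬛⬛⬛⬛

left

❓❓❓❓❓❓❓❓❓❓❓❓
❓❓❓❓❓❓❓❓⬛🟫🟩⬜
❓❓❓❓❓❓❓🟩🟩🟦⬛🟩
❓❓❓❓❓❓❓🟩⬛⬛🟩🟩
❓❓❓❓⬛⬜🟩🟩🟦🟩🟫🟩
❓❓❓❓🟦⬜🟦🟩🟩🟩🟫🟩
❓❓❓❓🟩🟩🔴🟫🟩🟩🟩🟩
❓❓❓❓🟩🟦🟫🟦🟦🟫🟫🟩
❓❓❓❓🟦⬜🟫🟩⬛⬛🟩⬜
❓❓❓❓❓❓❓❓🟩🟩🟩⬜
⬛⬛⬛⬛⬛⬛⬛⬛⬛⬛⬛⬛
⬛⬛⬛⬛⬛⬛⬛⬛⬛⬛⬛⬛

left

❓❓❓❓❓❓❓❓❓❓❓❓
❓❓❓❓❓❓❓❓❓⬛🟫🟩
❓❓❓❓❓❓❓❓🟩🟩🟦⬛
❓❓❓❓❓❓❓❓🟩⬛⬛🟩
❓❓❓❓🟩⬛⬜🟩🟩🟦🟩🟫
❓❓❓❓🟦🟦⬜🟦🟩🟩🟩🟫
❓❓❓❓🟦🟩🔴⬜🟫🟩🟩🟩
❓❓❓❓🟦🟩🟦🟫🟦🟦🟫🟫
❓❓❓❓🟦🟦⬜🟫🟩⬛⬛🟩
❓❓❓❓❓❓❓❓❓🟩🟩🟩
⬛⬛⬛⬛⬛⬛⬛⬛⬛⬛⬛⬛
⬛⬛⬛⬛⬛⬛⬛⬛⬛⬛⬛⬛

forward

❓❓❓❓❓❓❓❓❓❓❓❓
❓❓❓❓❓❓❓❓❓❓❓❓
❓❓❓❓❓❓❓❓❓⬛🟫🟩
❓❓❓❓❓❓❓❓🟩🟩🟦⬛
❓❓❓❓🟫⬜🟩🟫🟩⬛⬛🟩
❓❓❓❓🟩⬛⬜🟩🟩🟦🟩🟫
❓❓❓❓🟦🟦🔴🟦🟩🟩🟩🟫
❓❓❓❓🟦🟩🟩⬜🟫🟩🟩🟩
❓❓❓❓🟦🟩🟦🟫🟦🟦🟫🟫
❓❓❓❓🟦🟦⬜🟫🟩⬛⬛🟩
❓❓❓❓❓❓❓❓❓🟩🟩🟩
⬛⬛⬛⬛⬛⬛⬛⬛⬛⬛⬛⬛

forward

❓❓❓❓❓❓❓❓❓❓❓❓
❓❓❓❓❓❓❓❓❓❓❓❓
❓❓❓❓❓❓❓❓❓❓❓❓
❓❓❓❓❓❓❓❓❓⬛🟫🟩
❓❓❓❓⬜🟩🟩🟩🟩🟩🟦⬛
❓❓❓❓🟫⬜🟩🟫🟩⬛⬛🟩
❓❓❓❓🟩⬛🔴🟩🟩🟦🟩🟫
❓❓❓❓🟦🟦⬜🟦🟩🟩🟩🟫
❓❓❓❓🟦🟩🟩⬜🟫🟩🟩🟩
❓❓❓❓🟦🟩🟦🟫🟦🟦🟫🟫
❓❓❓❓🟦🟦⬜🟫🟩⬛⬛🟩
❓❓❓❓❓❓❓❓❓🟩🟩🟩

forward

❓❓❓❓❓❓❓❓❓❓❓❓
❓❓❓❓❓❓❓❓❓❓❓❓
❓❓❓❓❓❓❓❓❓❓❓❓
❓❓❓❓❓❓❓❓❓❓❓❓
❓❓❓❓🟩🟫⬜⬛🟩⬛🟫🟩
❓❓❓❓⬜🟩🟩🟩🟩🟩🟦⬛
❓❓❓❓🟫⬜🔴🟫🟩⬛⬛🟩
❓❓❓❓🟩⬛⬜🟩🟩🟦🟩🟫
❓❓❓❓🟦🟦⬜🟦🟩🟩🟩🟫
❓❓❓❓🟦🟩🟩⬜🟫🟩🟩🟩
❓❓❓❓🟦🟩🟦🟫🟦🟦🟫🟫
❓❓❓❓🟦🟦⬜🟫🟩⬛⬛🟩

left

❓❓❓❓❓❓❓❓❓❓❓❓
❓❓❓❓❓❓❓❓❓❓❓❓
❓❓❓❓❓❓❓❓❓❓❓❓
❓❓❓❓❓❓❓❓❓❓❓❓
❓❓❓❓🟩🟩🟫⬜⬛🟩⬛🟫
❓❓❓❓🟩⬜🟩🟩🟩🟩🟩🟦
❓❓❓❓🟦🟫🔴🟩🟫🟩⬛⬛
❓❓❓❓🟩🟩⬛⬜🟩🟩🟦🟩
❓❓❓❓🟦🟦🟦⬜🟦🟩🟩🟩
❓❓❓❓❓🟦🟩🟩⬜🟫🟩🟩
❓❓❓❓❓🟦🟩🟦🟫🟦🟦🟫
❓❓❓❓❓🟦🟦⬜🟫🟩⬛⬛

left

❓❓❓❓❓❓❓❓❓❓❓❓
❓❓❓❓❓❓❓❓❓❓❓❓
❓❓❓❓❓❓❓❓❓❓❓❓
❓❓❓❓❓❓❓❓❓❓❓❓
❓❓❓❓⬜🟩🟩🟫⬜⬛🟩⬛
❓❓❓❓⬛🟩⬜🟩🟩🟩🟩🟩
❓❓❓❓⬜🟦🔴⬜🟩🟫🟩⬛
❓❓❓❓⬜🟩🟩⬛⬜🟩🟩🟦
❓❓❓❓🟦🟦🟦🟦⬜🟦🟩🟩
❓❓❓❓❓❓🟦🟩🟩⬜🟫🟩
❓❓❓❓❓❓🟦🟩🟦🟫🟦🟦
❓❓❓❓❓❓🟦🟦⬜🟫🟩⬛

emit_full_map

⬜🟩🟩🟫⬜⬛🟩⬛🟫🟩⬜🟩🟦
⬛🟩⬜🟩🟩🟩🟩🟩🟦⬛🟩🟦⬛
⬜🟦🔴⬜🟩🟫🟩⬛⬛🟩🟩🟫🟩
⬜🟩🟩⬛⬜🟩🟩🟦🟩🟫🟩⬜⬜
🟦🟦🟦🟦⬜🟦🟩🟩🟩🟫🟩⬜⬛
❓❓🟦🟩🟩⬜🟫🟩🟩🟩🟩🟦🟦
❓❓🟦🟩🟦🟫🟦🟦🟫🟫🟩⬜🟩
❓❓🟦🟦⬜🟫🟩⬛⬛🟩⬜⬜⬜
❓❓❓❓❓❓❓🟩🟩🟩⬜⬛🟩
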